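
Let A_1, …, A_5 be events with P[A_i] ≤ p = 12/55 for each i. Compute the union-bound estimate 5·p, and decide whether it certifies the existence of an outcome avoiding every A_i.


Union bound: P[∪_{i=1}^{5} A_i] ≤ Σ_i P[A_i] ≤ 5·p = 5·(12/55) = 12/11.
Numerically: 12/11 ≈ 1.090909.
Is 12/11 < 1? NO.
Since the bound 12/11 is ≥ 1, the union bound is uninformative here; it does NOT by itself certify existence.

5·p = 12/11 ≈ 1.090909; existence NOT certified by the union bound.


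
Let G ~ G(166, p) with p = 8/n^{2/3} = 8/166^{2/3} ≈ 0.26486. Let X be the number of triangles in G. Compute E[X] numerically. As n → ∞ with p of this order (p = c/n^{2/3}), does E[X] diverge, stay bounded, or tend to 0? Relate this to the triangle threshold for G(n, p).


Number of potential triangles: C(166, 3) = 748660.
Each occurs with probability p³ ≈ (0.26486)³ ≈ 1.8580345e-02.
By linearity: E[X] = C(166, 3)·p³ ≈ 748660 · 1.8580345e-02 ≈ 13910.36145.
Since α = 2/3 < 1, p = c/n^{2/3} ≫ 1/n is above the triangle threshold p ~ 1/n. Asymptotically E[X] ~ (c³/6)·n^{3(1−α)} = (8³/6)·n^{1} → ∞; triangles are abundant w.h.p.

E[X] ≈ 13910.36145; in regime p = Θ(1/n^{2/3}) E[X] diverges (above the triangle threshold p ~ 1/n).


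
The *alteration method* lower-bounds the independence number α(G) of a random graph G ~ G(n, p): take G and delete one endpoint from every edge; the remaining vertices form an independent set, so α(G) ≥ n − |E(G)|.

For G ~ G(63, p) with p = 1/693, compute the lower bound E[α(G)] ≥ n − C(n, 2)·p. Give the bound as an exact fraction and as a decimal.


E[|E(G)|] = C(63, 2)·p = 1953 · (1/693) = 31/11.
E[α(G)] ≥ n − E[|E(G)|] = 63 − 31/11 = 662/11.
Numerically: ≈ 60.182.
(This is only a lower bound; the true E[α(G)] may be larger.)

E[α(G)] ≥ 662/11 ≈ 60.182.


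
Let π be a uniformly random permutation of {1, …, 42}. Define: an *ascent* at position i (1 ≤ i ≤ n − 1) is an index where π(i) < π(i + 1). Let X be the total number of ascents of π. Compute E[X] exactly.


Write X = Σ X_I over i = 1, …, 41, with X_I the indicator of one ascent.
There are 41 indicators.
For each fixed i, the pair (π(i), π(i+1)) is a uniformly random ordered pair of distinct values from {1, …, 42}; by symmetry P[π(i) < π(i+1)] = 1/2.
By linearity: E[X] = 41 · (1/2) = (42 − 1) · (1/2) = 41/2 ≈ 20.500000.

E[X] = 41/2 = 20.500000.


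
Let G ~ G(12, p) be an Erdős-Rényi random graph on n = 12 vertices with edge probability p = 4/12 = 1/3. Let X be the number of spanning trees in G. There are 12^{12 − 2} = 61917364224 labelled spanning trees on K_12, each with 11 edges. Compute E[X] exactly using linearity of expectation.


K_12 has 12^{12 − 2} = 61917364224 labelled spanning trees.
For each such spanning tree H, let X_H = 1 if all 11 edges of H are present in G. Then P[X_H = 1] = p^{11} = (1/3)^{11} = 1/177147.
Summing the indicators: E[X] = Σ_H E[X_H] = 61917364224 · p^{11} = 61917364224 · 1/177147 = 1048576/3.
Numerically: E[X] ≈ 349525.

E[X] = 61917364224 · (1/3)^{11} = 1048576/3 ≈ 349525.


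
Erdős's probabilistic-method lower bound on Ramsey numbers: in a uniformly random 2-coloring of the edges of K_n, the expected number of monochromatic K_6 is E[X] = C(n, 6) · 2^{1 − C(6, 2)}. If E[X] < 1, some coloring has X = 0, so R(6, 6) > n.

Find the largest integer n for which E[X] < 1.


We need C(n, 6) · 2^{1 − 15} < 1, i.e. C(n, 6) < 2^{15 − 1} = 16384.
Check values of n near the boundary:
  n = 14: C(14, 6) = 3003; 3003 < 16384? YES
  n = 15: C(15, 6) = 5005; 5005 < 16384? YES
  n = 16: C(16, 6) = 8008; 8008 < 16384? YES
  n = 17: C(17, 6) = 12376; 12376 < 16384? YES
  n = 18: C(18, 6) = 18564; 18564 < 16384? NO
The largest n with C(n, 6) < 16384 is n = 17 (where E[X] = 1547/2048 ≈ 0.755). Hence R(6, 6) > 17, i.e. R(6, 6) ≥ 18.

Largest n = 17; hence R(6, 6) > 17.


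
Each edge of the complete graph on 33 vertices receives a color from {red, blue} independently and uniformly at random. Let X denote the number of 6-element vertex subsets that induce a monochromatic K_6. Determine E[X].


Let X = Σ_S X_S over the C(33, 6) = 1107568 subsets S of size 6, where X_S = 1 if the K_6 on S is monochromatic.
For a fixed S, the K_6 on S has C(6, 2) = 15 edges. P[all 15 edges red] = (1/2)^15, and likewise for blue, so P[monochromatic] = 2·(1/2)^15 = 2^{1 − 15} = 1/16384.
Summing: E[X] = C(33, 6) · 2^{1 − 15} = 1107568 · 1/16384 = 69223/1024.
Numerically: E[X] ≈ 67.60059.

E[X] = C(33,6)·2^(1−C(6,2)) = 69223/1024 ≈ 67.60059.


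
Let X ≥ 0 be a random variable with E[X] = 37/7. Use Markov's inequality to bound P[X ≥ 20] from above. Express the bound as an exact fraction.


μ = E[X] = 37/7, a = 20.
Markov: P[X ≥ 20] ≤ μ/a = (37/7)/20 = 37/140.
Numerically: ≈ 0.26429.
(Since a = 20 > μ = 5.28571, the bound 37/140 is < 1 and informative.)

P[X ≥ 20] ≤ 37/140 ≈ 0.26429.


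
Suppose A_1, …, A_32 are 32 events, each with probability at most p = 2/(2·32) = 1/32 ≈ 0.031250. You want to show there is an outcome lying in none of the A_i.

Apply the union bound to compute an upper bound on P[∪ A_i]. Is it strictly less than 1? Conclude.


Union bound: P[∪_{i=1}^{32} A_i] ≤ Σ_i P[A_i] ≤ 32·p = 32·(1/32) = 1.
Numerically: 1 ≈ 1.000000.
Is 1 < 1? NO.
Since the bound 1 is ≥ 1, the union bound is uninformative here; it does NOT by itself certify existence.

32·p = 1 ≈ 1.000000; existence NOT certified by the union bound.


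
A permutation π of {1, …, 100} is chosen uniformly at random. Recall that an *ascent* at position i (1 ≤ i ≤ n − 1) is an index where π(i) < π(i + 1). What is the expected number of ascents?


Write X = Σ X_I over i = 1, …, 99, with X_I the indicator of one ascent.
There are 99 indicators.
For each fixed i, the pair (π(i), π(i+1)) is a uniformly random ordered pair of distinct values from {1, …, 100}; by symmetry P[π(i) < π(i+1)] = 1/2.
By linearity: E[X] = 99 · (1/2) = (100 − 1) · (1/2) = 99/2 ≈ 49.500.

E[X] = 99/2 = 49.500.


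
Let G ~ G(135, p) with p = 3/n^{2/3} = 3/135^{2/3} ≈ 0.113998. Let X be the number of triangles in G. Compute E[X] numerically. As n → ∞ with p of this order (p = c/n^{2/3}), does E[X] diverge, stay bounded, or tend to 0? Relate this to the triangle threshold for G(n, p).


Number of potential triangles: C(135, 3) = 400995.
Each occurs with probability p³ ≈ (0.113998)³ ≈ 1.48148148e-03.
By linearity: E[X] = C(135, 3)·p³ ≈ 400995 · 1.48148148e-03 ≈ 594.066667.
Since α = 2/3 < 1, p = c/n^{2/3} ≫ 1/n is above the triangle threshold p ~ 1/n. Asymptotically E[X] ~ (c³/6)·n^{3(1−α)} = (3³/6)·n^{1} → ∞; triangles are abundant w.h.p.

E[X] ≈ 594.066667; in regime p = Θ(1/n^{2/3}) E[X] diverges (above the triangle threshold p ~ 1/n).


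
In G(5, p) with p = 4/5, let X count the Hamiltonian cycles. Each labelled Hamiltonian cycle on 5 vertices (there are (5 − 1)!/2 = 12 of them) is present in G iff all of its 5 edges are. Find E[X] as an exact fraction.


K_5 has (5 − 1)!/2 = 12 labelled Hamiltonian cycles.
For each such Hamiltonian cycle H, let X_H = 1 if all 5 edges of H are present in G. Then P[X_H = 1] = p^{5} = (4/5)^{5} = 1024/3125.
Summing the indicators: E[X] = Σ_H E[X_H] = 12 · p^{5} = 12 · 1024/3125 = 12288/3125.
Numerically: E[X] ≈ 3.932.

E[X] = 12 · (4/5)^{5} = 12288/3125 ≈ 3.932.


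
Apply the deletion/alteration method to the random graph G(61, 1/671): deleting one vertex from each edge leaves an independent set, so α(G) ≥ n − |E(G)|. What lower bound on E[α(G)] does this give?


E[|E(G)|] = C(61, 2)·p = 1830 · (1/671) = 30/11.
E[α(G)] ≥ n − E[|E(G)|] = 61 − 30/11 = 641/11.
Numerically: ≈ 58.2727.
(This is only a lower bound; the true E[α(G)] may be larger.)

E[α(G)] ≥ 641/11 ≈ 58.2727.


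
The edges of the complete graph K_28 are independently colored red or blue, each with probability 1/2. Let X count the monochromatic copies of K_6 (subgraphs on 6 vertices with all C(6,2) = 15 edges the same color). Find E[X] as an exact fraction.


Let X = Σ_S X_S over the C(28, 6) = 376740 subsets S of size 6, where X_S = 1 if the K_6 on S is monochromatic.
For a fixed S, the K_6 on S has C(6, 2) = 15 edges. P[all 15 edges red] = (1/2)^15, and likewise for blue, so P[monochromatic] = 2·(1/2)^15 = 2^{1 − 15} = 1/16384.
By linearity of expectation: E[X] = C(28, 6) · 2^{1 − 15} = 376740 · 1/16384 = 94185/4096.
Numerically: E[X] ≈ 22.99438.

E[X] = C(28,6)·2^(1−C(6,2)) = 94185/4096 ≈ 22.99438.


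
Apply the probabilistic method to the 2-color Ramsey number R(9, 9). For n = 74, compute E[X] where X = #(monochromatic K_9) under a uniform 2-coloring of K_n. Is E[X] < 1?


E[X] = C(74, 9) · 2^{1 − 36} = 110524147514 · 2^{−35} = 110524147514/34359738368.
As a reduced fraction: E[X] = 55262073757/17179869184 ≈ 3.2166761.
Is E[X] < 1? NO.
Since E[X] ≥ 1, the first-moment bound is inconclusive at n = 74; it does NOT by itself certify R(9, 9) > 74.

E[X] = 55262073757/17179869184 ≈ 3.2166761; E[X] ≥ 1; first-moment method inconclusive here.


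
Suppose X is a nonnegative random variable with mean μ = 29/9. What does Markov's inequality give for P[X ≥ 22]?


μ = E[X] = 29/9, a = 22.
Markov: P[X ≥ 22] ≤ μ/a = (29/9)/22 = 29/198.
Numerically: ≈ 0.14646.
(Since a = 22 > μ = 3.22222, the bound 29/198 is < 1 and informative.)

P[X ≥ 22] ≤ 29/198 ≈ 0.14646.


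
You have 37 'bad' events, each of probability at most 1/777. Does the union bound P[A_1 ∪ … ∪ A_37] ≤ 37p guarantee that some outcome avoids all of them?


Union bound: P[∪_{i=1}^{37} A_i] ≤ Σ_i P[A_i] ≤ 37·p = 37·(1/777) = 1/21.
Numerically: 1/21 ≈ 0.047619.
Is 1/21 < 1? YES.
Since P[∪ A_i] ≤ 1/21 < 1, the complement has P[∩ A_i^c] ≥ 1 − 1/21 = 20/21 > 0, so some outcome avoids every A_i.

37·p = 1/21 ≈ 0.047619; existence CERTIFIED by the union bound.


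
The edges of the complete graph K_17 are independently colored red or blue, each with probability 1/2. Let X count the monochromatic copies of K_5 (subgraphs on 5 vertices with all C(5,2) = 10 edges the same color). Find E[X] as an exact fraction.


Let X = Σ_S X_S over the C(17, 5) = 6188 subsets S of size 5, where X_S = 1 if the K_5 on S is monochromatic.
For a fixed S, the K_5 on S has C(5, 2) = 10 edges. P[all 10 edges red] = (1/2)^10, and likewise for blue, so P[monochromatic] = 2·(1/2)^10 = 2^{1 − 10} = 1/512.
By linearity: E[X] = C(17, 5) · 2^{1 − 10} = 6188 · 1/512 = 1547/128.
Numerically: E[X] ≈ 12.08594.

E[X] = C(17,5)·2^(1−C(5,2)) = 1547/128 ≈ 12.08594.


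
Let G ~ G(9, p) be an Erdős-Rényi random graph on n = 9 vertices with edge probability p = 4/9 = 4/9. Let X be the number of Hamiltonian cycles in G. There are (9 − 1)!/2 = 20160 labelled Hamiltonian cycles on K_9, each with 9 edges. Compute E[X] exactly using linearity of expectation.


K_9 has (9 − 1)!/2 = 20160 labelled Hamiltonian cycles.
For each such Hamiltonian cycle H, let X_H = 1 if all 9 edges of H are present in G. Then P[X_H = 1] = p^{9} = (4/9)^{9} = 262144/387420489.
By linearity of expectation: E[X] = Σ_H E[X_H] = 20160 · p^{9} = 20160 · 262144/387420489 = 587202560/43046721.
Numerically: E[X] ≈ 13.6.

E[X] = 20160 · (4/9)^{9} = 587202560/43046721 ≈ 13.6.


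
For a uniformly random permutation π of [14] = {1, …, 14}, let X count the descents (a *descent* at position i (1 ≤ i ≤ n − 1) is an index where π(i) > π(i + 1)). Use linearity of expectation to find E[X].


Write X = Σ X_I over i = 1, …, 13, with X_I the indicator of one descent.
There are 13 indicators.
For each fixed i, the pair (π(i), π(i+1)) is a uniformly random ordered pair of distinct values from {1, …, 14}; by symmetry P[π(i) > π(i+1)] = 1/2.
By linearity: E[X] = 13 · (1/2) = (14 − 1) · (1/2) = 13/2 ≈ 6.500000.

E[X] = 13/2 = 6.500000.


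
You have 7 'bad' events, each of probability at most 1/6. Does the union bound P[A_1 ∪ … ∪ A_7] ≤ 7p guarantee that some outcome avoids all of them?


Union bound: P[∪_{i=1}^{7} A_i] ≤ Σ_i P[A_i] ≤ 7·p = 7·(1/6) = 7/6.
Numerically: 7/6 ≈ 1.166667.
Is 7/6 < 1? NO.
Since the bound 7/6 is ≥ 1, the union bound is uninformative here; it does NOT by itself certify existence.

7·p = 7/6 ≈ 1.166667; existence NOT certified by the union bound.


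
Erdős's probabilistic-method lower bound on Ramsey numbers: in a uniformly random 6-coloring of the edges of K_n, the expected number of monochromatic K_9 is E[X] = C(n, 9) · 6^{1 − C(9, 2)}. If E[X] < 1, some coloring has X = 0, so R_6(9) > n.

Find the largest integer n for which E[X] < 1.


We need C(n, 9) · 6^{1 − 36} < 1, i.e. C(n, 9) < 6^{36 − 1} = 1719070799748422591028658176.
Check values of n near the boundary:
  n = 4403: C(4403, 9) = 1699894433046281918452233150; 1699894433046281918452233150 < 1719070799748422591028658176? YES
  n = 4404: C(4404, 9) = 1703375445537161676647015880; 1703375445537161676647015880 < 1719070799748422591028658176? YES
  n = 4405: C(4405, 9) = 1706862792900636302463627150; 1706862792900636302463627150 < 1719070799748422591028658176? YES
  n = 4406: C(4406, 9) = 1710356485221788389505285700; 1710356485221788389505285700 < 1719070799748422591028658176? YES
  n = 4407: C(4407, 9) = 1713856532599459170657070050; 1713856532599459170657070050 < 1719070799748422591028658176? YES
  n = 4408: C(4408, 9) = 1717362945146264156457459600; 1717362945146264156457459600 < 1719070799748422591028658176? YES
  n = 4409: C(4409, 9) = 1720875732988608787686577131; 1720875732988608787686577131 < 1719070799748422591028658176? NO
  n = 4410: C(4410, 9) = 1724394906266704102180823710; 1724394906266704102180823710 < 1719070799748422591028658176? NO
The largest n with C(n, 9) < 1719070799748422591028658176 is n = 4408 (where E[X] = 35778394690547169926197075/35813974994758803979763712 ≈ 0.999007). Hence R_6(9) > 4408, i.e. R_6(9) ≥ 4409.

Largest n = 4408; hence R_6(9) > 4408.


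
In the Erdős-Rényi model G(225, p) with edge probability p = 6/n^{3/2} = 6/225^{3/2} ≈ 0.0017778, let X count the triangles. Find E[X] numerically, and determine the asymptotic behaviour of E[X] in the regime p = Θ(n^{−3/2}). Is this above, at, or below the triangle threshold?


Number of potential triangles: C(225, 3) = 1873200.
Each occurs with probability p³ ≈ (0.0017778)³ ≈ 5.6186557e-09.
By linearity: E[X] = C(225, 3)·p³ ≈ 1873200 · 5.6186557e-09 ≈ 0.01052.
Since α = 3/2 > 1, p = c/n^{3/2} = o(1/n) is below the triangle threshold p ~ 1/n. Asymptotically E[X] ~ (c³/6)·n^{3(1−α)} = (6³/6)·n^{-1.5} → 0, so by Markov's inequality G has no triangles w.h.p.

E[X] ≈ 0.01052; in regime p = Θ(1/n^{3/2}) E[X] tends to 0 (below the triangle threshold p ~ 1/n).


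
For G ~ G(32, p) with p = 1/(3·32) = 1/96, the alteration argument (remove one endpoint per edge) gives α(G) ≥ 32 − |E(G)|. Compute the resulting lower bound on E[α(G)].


E[|E(G)|] = C(32, 2)·p = 496 · (1/96) = 31/6.
E[α(G)] ≥ n − E[|E(G)|] = 32 − 31/6 = 161/6.
Numerically: ≈ 26.833.
(This is only a lower bound; the true E[α(G)] may be larger.)

E[α(G)] ≥ 161/6 ≈ 26.833.


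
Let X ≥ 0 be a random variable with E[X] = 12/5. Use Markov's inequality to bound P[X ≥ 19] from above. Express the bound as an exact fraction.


μ = E[X] = 12/5, a = 19.
Markov: P[X ≥ 19] ≤ μ/a = (12/5)/19 = 12/95.
Numerically: ≈ 0.1263.
(Since a = 19 > μ = 2.4000, the bound 12/95 is < 1 and informative.)

P[X ≥ 19] ≤ 12/95 ≈ 0.1263.


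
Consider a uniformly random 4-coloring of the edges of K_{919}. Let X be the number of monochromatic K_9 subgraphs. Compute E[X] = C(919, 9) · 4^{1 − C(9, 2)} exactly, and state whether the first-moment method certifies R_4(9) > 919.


E[X] = C(919, 9) · 4^{1 − 36} = 1238828681639563077558 · 4^{−35} = 1238828681639563077558/1180591620717411303424.
As a reduced fraction: E[X] = 619414340819781538779/590295810358705651712 ≈ 1.049329.
Is E[X] < 1? NO.
Since E[X] ≥ 1, the first-moment bound is inconclusive at n = 919; it does NOT by itself certify R_4(9) > 919.

E[X] = 619414340819781538779/590295810358705651712 ≈ 1.049329; E[X] ≥ 1; first-moment method inconclusive here.


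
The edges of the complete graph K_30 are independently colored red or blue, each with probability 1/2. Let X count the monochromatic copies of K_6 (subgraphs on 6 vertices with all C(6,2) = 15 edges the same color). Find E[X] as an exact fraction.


Let X = Σ_S X_S over the C(30, 6) = 593775 subsets S of size 6, where X_S = 1 if the K_6 on S is monochromatic.
For a fixed S, the K_6 on S has C(6, 2) = 15 edges. P[all 15 edges red] = (1/2)^15, and likewise for blue, so P[monochromatic] = 2·(1/2)^15 = 2^{1 − 15} = 1/16384.
Summing: E[X] = C(30, 6) · 2^{1 − 15} = 593775 · 1/16384 = 593775/16384.
Numerically: E[X] ≈ 36.241.

E[X] = C(30,6)·2^(1−C(6,2)) = 593775/16384 ≈ 36.241.


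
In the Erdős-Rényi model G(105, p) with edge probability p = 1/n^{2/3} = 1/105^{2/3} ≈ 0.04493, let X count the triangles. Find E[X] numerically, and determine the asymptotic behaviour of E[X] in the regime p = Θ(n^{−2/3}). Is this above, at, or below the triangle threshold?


Number of potential triangles: C(105, 3) = 187460.
Each occurs with probability p³ ≈ (0.04493)³ ≈ 9.070295e-05.
By linearity: E[X] = C(105, 3)·p³ ≈ 187460 · 9.070295e-05 ≈ 17.0032.
Since α = 2/3 < 1, p = c/n^{2/3} ≫ 1/n is above the triangle threshold p ~ 1/n. Asymptotically E[X] ~ (c³/6)·n^{3(1−α)} = (1³/6)·n^{1} → ∞; triangles are abundant w.h.p.

E[X] ≈ 17.0032; in regime p = Θ(1/n^{2/3}) E[X] diverges (above the triangle threshold p ~ 1/n).


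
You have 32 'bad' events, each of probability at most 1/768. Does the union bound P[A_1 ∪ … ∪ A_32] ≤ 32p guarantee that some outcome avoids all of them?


Union bound: P[∪_{i=1}^{32} A_i] ≤ Σ_i P[A_i] ≤ 32·p = 32·(1/768) = 1/24.
Numerically: 1/24 ≈ 0.041667.
Is 1/24 < 1? YES.
Since P[∪ A_i] ≤ 1/24 < 1, the complement has P[∩ A_i^c] ≥ 1 − 1/24 = 23/24 > 0, so some outcome avoids every A_i.

32·p = 1/24 ≈ 0.041667; existence CERTIFIED by the union bound.


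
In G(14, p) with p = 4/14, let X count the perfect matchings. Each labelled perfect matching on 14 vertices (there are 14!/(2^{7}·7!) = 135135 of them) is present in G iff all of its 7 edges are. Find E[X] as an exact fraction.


K_14 has 14!/(2^{7}·7!) = 135135 labelled perfect matchings.
For each such perfect matching H, let X_H = 1 if all 7 edges of H are present in G. Then P[X_H = 1] = p^{7} = (2/7)^{7} = 128/823543.
By linearity of expectation: E[X] = Σ_H E[X_H] = 135135 · p^{7} = 135135 · 128/823543 = 2471040/117649.
Numerically: E[X] ≈ 21.003.

E[X] = 135135 · (2/7)^{7} = 2471040/117649 ≈ 21.003.


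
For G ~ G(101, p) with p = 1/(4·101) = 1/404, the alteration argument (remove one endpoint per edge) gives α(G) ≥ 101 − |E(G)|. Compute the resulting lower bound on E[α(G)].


E[|E(G)|] = C(101, 2)·p = 5050 · (1/404) = 25/2.
E[α(G)] ≥ n − E[|E(G)|] = 101 − 25/2 = 177/2.
Numerically: ≈ 88.500.
(This is only a lower bound; the true E[α(G)] may be larger.)

E[α(G)] ≥ 177/2 ≈ 88.500.


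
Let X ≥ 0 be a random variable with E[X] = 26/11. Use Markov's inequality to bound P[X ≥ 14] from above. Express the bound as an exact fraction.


μ = E[X] = 26/11, a = 14.
Markov: P[X ≥ 14] ≤ μ/a = (26/11)/14 = 13/77.
Numerically: ≈ 0.16883.
(Since a = 14 > μ = 2.36364, the bound 13/77 is < 1 and informative.)

P[X ≥ 14] ≤ 13/77 ≈ 0.16883.


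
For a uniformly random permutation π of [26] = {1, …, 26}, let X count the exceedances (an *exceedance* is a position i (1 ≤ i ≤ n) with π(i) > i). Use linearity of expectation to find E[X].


Write X = Σ_{i=1}^{26} X_i, where X_i = 1_{π(i) > i}.
For each fixed i, π(i) is uniform over {1, …, 26} (marginal of a uniform permutation), so P[π(i) > i] = (n − i)/n. Summing: Σ_{i=1}^{26} (n − i)/n = (0 + 1 + … + 25)/26 = 26(26 − 1)/(2·26) = (26 − 1)/2.
Hence E[X] = Σ_{i=1}^{26} (26 − i)/26 = 25/2 ≈ 12.500000.

E[X] = 25/2 = 12.500000.


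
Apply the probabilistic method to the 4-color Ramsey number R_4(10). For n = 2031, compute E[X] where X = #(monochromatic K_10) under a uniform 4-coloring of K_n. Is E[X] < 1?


E[X] = C(2031, 10) · 4^{1 − 45} = 321883478221675085423322615 · 4^{−44} = 321883478221675085423322615/309485009821345068724781056.
As a reduced fraction: E[X] = 321883478221675085423322615/309485009821345068724781056 ≈ 1.040062.
Is E[X] < 1? NO.
Since E[X] ≥ 1, the first-moment bound is inconclusive at n = 2031; it does NOT by itself certify R_4(10) > 2031.

E[X] = 321883478221675085423322615/309485009821345068724781056 ≈ 1.040062; E[X] ≥ 1; first-moment method inconclusive here.


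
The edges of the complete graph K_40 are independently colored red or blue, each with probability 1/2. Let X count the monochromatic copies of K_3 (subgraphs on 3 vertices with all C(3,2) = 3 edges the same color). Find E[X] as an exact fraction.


Let X = Σ_S X_S over the C(40, 3) = 9880 subsets S of size 3, where X_S = 1 if the K_3 on S is monochromatic.
For a fixed S, the K_3 on S has C(3, 2) = 3 edges. P[all 3 edges red] = (1/2)^3, and likewise for blue, so P[monochromatic] = 2·(1/2)^3 = 2^{1 − 3} = 1/4.
Summing: E[X] = C(40, 3) · 2^{1 − 3} = 9880 · 1/4 = 2470.
Numerically: E[X] ≈ 2470.00000.

E[X] = C(40,3)·2^(1−C(3,2)) = 2470 ≈ 2470.00000.


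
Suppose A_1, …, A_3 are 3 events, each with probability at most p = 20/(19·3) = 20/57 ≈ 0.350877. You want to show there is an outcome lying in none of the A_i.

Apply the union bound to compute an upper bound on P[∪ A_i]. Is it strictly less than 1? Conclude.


Union bound: P[∪_{i=1}^{3} A_i] ≤ Σ_i P[A_i] ≤ 3·p = 3·(20/57) = 20/19.
Numerically: 20/19 ≈ 1.052632.
Is 20/19 < 1? NO.
Since the bound 20/19 is ≥ 1, the union bound is uninformative here; it does NOT by itself certify existence.

3·p = 20/19 ≈ 1.052632; existence NOT certified by the union bound.


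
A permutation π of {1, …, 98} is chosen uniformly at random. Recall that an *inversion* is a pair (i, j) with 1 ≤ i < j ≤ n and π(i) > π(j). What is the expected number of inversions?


Write X = Σ X_I over the C(98, 2) = 4753 pairs i < j, with X_I the indicator of one inversion.
There are 4753 indicators.
For each fixed pair i < j, the values π(i) and π(j) are two distinct elements of {1, …, 98} in uniformly random order; by symmetry P[π(i) > π(j)] = 1/2.
By linearity: E[X] = 4753 · (1/2) = C(98, 2) · (1/2) = 4753/2 = 4753/2 ≈ 2376.50000.

E[X] = 4753/2 = 2376.50000.


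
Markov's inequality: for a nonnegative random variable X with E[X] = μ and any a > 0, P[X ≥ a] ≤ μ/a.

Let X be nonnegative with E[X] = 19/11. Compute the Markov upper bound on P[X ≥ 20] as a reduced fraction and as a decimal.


μ = E[X] = 19/11, a = 20.
Markov: P[X ≥ 20] ≤ μ/a = (19/11)/20 = 19/220.
Numerically: ≈ 0.086.
(Since a = 20 > μ = 1.727, the bound 19/220 is < 1 and informative.)

P[X ≥ 20] ≤ 19/220 ≈ 0.086.


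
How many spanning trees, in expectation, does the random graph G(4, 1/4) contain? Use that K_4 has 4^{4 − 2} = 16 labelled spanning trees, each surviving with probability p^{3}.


K_4 has 4^{4 − 2} = 16 labelled spanning trees.
For each such spanning tree H, let X_H = 1 if all 3 edges of H are present in G. Then P[X_H = 1] = p^{3} = (1/4)^{3} = 1/64.
Summing the indicators: E[X] = Σ_H E[X_H] = 16 · p^{3} = 16 · 1/64 = 1/4.
Numerically: E[X] ≈ 0.25.

E[X] = 16 · (1/4)^{3} = 1/4 ≈ 0.25.


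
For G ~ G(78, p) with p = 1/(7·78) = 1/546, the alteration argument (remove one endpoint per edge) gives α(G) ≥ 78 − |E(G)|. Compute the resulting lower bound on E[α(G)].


E[|E(G)|] = C(78, 2)·p = 3003 · (1/546) = 11/2.
E[α(G)] ≥ n − E[|E(G)|] = 78 − 11/2 = 145/2.
Numerically: ≈ 72.500.
(This is only a lower bound; the true E[α(G)] may be larger.)

E[α(G)] ≥ 145/2 ≈ 72.500.


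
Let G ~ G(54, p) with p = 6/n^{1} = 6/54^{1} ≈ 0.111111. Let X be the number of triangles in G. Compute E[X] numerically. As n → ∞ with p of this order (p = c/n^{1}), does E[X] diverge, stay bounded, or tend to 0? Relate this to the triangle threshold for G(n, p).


Number of potential triangles: C(54, 3) = 24804.
Each occurs with probability p³ ≈ (0.111111)³ ≈ 1.37174211e-03.
By linearity: E[X] = C(54, 3)·p³ ≈ 24804 · 1.37174211e-03 ≈ 34.024691.
Here α = 1, so p = 6/n is exactly at the triangle threshold p ~ 1/n. Asymptotically E[X] → c³/6 = 6³/6 = 36 ≈ 36.000000, a bounded constant. In this regime the triangle count is asymptotically Poisson(c³/6).

E[X] ≈ 34.024691; in regime p = Θ(1/n^{1}) E[X] stays bounded (at the triangle threshold p ~ 1/n).


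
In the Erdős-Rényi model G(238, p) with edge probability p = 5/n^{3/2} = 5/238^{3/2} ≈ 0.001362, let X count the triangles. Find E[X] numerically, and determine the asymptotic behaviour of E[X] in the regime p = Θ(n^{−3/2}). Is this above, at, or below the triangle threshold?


Number of potential triangles: C(238, 3) = 2218636.
Each occurs with probability p³ ≈ (0.001362)³ ≈ 2.525304e-09.
By linearity: E[X] = C(238, 3)·p³ ≈ 2218636 · 2.525304e-09 ≈ 0.0056.
Since α = 3/2 > 1, p = c/n^{3/2} = o(1/n) is below the triangle threshold p ~ 1/n. Asymptotically E[X] ~ (c³/6)·n^{3(1−α)} = (5³/6)·n^{-1.5} → 0, so by Markov's inequality G has no triangles w.h.p.

E[X] ≈ 0.0056; in regime p = Θ(1/n^{3/2}) E[X] tends to 0 (below the triangle threshold p ~ 1/n).


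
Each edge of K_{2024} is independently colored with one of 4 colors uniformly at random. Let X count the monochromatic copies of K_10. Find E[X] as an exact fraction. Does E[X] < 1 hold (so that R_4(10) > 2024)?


E[X] = C(2024, 10) · 4^{1 − 45} = 310936101848269937576192656 · 4^{−44} = 310936101848269937576192656/309485009821345068724781056.
As a reduced fraction: E[X] = 19433506365516871098512041/19342813113834066795298816 ≈ 1.0047.
Is E[X] < 1? NO.
Since E[X] ≥ 1, the first-moment bound is inconclusive at n = 2024; it does NOT by itself certify R_4(10) > 2024.

E[X] = 19433506365516871098512041/19342813113834066795298816 ≈ 1.0047; E[X] ≥ 1; first-moment method inconclusive here.


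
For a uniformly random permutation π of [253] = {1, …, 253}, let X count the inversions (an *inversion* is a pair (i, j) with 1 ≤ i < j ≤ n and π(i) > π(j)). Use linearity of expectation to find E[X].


Write X = Σ X_I over the C(253, 2) = 31878 pairs i < j, with X_I the indicator of one inversion.
There are 31878 indicators.
For each fixed pair i < j, the values π(i) and π(j) are two distinct elements of {1, …, 253} in uniformly random order; by symmetry P[π(i) > π(j)] = 1/2.
By linearity: E[X] = 31878 · (1/2) = C(253, 2) · (1/2) = 31878/2 = 15939 ≈ 15939.000.

E[X] = 15939 = 15939.000.


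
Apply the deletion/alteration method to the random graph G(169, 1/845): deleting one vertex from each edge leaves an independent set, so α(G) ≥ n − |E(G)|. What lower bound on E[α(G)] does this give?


E[|E(G)|] = C(169, 2)·p = 14196 · (1/845) = 84/5.
E[α(G)] ≥ n − E[|E(G)|] = 169 − 84/5 = 761/5.
Numerically: ≈ 152.200000.
(This is only a lower bound; the true E[α(G)] may be larger.)

E[α(G)] ≥ 761/5 ≈ 152.200000.


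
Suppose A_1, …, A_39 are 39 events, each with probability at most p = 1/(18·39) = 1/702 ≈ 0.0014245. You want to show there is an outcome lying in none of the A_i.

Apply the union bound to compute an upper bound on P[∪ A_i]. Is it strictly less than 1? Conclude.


Union bound: P[∪_{i=1}^{39} A_i] ≤ Σ_i P[A_i] ≤ 39·p = 39·(1/702) = 1/18.
Numerically: 1/18 ≈ 0.0555556.
Is 1/18 < 1? YES.
Since P[∪ A_i] ≤ 1/18 < 1, the complement has P[∩ A_i^c] ≥ 1 − 1/18 = 17/18 > 0, so some outcome avoids every A_i.

39·p = 1/18 ≈ 0.0555556; existence CERTIFIED by the union bound.


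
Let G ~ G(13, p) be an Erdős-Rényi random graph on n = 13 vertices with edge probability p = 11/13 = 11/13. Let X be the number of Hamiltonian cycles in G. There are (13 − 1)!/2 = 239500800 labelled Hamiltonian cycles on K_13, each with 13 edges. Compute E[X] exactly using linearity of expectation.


K_13 has (13 − 1)!/2 = 239500800 labelled Hamiltonian cycles.
For each such Hamiltonian cycle H, let X_H = 1 if all 13 edges of H are present in G. Then P[X_H = 1] = p^{13} = (11/13)^{13} = 34522712143931/302875106592253.
By linearity: E[X] = Σ_H E[X_H] = 239500800 · p^{13} = 239500800 · 34522712143931/302875106592253 = 8268217176641189644800/302875106592253.
Numerically: E[X] ≈ 2.7299e+07.

E[X] = 239500800 · (11/13)^{13} = 8268217176641189644800/302875106592253 ≈ 2.7299e+07.


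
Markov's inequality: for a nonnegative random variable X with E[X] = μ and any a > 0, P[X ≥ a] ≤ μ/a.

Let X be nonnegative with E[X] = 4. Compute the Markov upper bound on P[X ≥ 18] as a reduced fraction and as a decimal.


μ = E[X] = 4, a = 18.
Markov: P[X ≥ 18] ≤ μ/a = (4)/18 = 2/9.
Numerically: ≈ 0.222222.
(Since a = 18 > μ = 4.000000, the bound 2/9 is < 1 and informative.)

P[X ≥ 18] ≤ 2/9 ≈ 0.222222.


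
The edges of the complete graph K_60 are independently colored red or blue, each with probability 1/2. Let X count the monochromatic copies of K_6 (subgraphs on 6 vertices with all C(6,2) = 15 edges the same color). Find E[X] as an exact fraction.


Let X = Σ_S X_S over the C(60, 6) = 50063860 subsets S of size 6, where X_S = 1 if the K_6 on S is monochromatic.
For a fixed S, the K_6 on S has C(6, 2) = 15 edges. P[all 15 edges red] = (1/2)^15, and likewise for blue, so P[monochromatic] = 2·(1/2)^15 = 2^{1 − 15} = 1/16384.
By linearity: E[X] = C(60, 6) · 2^{1 − 15} = 50063860 · 1/16384 = 12515965/4096.
Numerically: E[X] ≈ 3055.655518.

E[X] = C(60,6)·2^(1−C(6,2)) = 12515965/4096 ≈ 3055.655518.


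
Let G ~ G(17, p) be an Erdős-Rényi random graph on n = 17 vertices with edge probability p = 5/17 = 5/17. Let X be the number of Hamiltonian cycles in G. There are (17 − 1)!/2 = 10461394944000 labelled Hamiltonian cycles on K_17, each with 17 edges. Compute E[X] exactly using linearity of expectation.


K_17 has (17 − 1)!/2 = 10461394944000 labelled Hamiltonian cycles.
For each such Hamiltonian cycle H, let X_H = 1 if all 17 edges of H are present in G. Then P[X_H = 1] = p^{17} = (5/17)^{17} = 762939453125/827240261886336764177.
By linearity: E[X] = Σ_H E[X_H] = 10461394944000 · p^{17} = 10461394944000 · 762939453125/827240261886336764177 = 7981410937500000000000000/827240261886336764177.
Numerically: E[X] ≈ 9.65e+03.

E[X] = 10461394944000 · (5/17)^{17} = 7981410937500000000000000/827240261886336764177 ≈ 9.65e+03.


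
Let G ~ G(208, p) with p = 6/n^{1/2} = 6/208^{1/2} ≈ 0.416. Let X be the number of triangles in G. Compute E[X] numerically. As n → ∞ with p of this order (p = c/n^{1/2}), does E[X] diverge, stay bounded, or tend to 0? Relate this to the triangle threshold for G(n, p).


Number of potential triangles: C(208, 3) = 1478256.
Each occurs with probability p³ ≈ (0.416)³ ≈ 7.20044e-02.
By linearity: E[X] = C(208, 3)·p³ ≈ 1478256 · 7.20044e-02 ≈ 106440.866.
Since α = 1/2 < 1, p = c/n^{1/2} ≫ 1/n is above the triangle threshold p ~ 1/n. Asymptotically E[X] ~ (c³/6)·n^{3(1−α)} = (6³/6)·n^{1.5} → ∞; triangles are abundant w.h.p.

E[X] ≈ 106440.866; in regime p = Θ(1/n^{1/2}) E[X] diverges (above the triangle threshold p ~ 1/n).


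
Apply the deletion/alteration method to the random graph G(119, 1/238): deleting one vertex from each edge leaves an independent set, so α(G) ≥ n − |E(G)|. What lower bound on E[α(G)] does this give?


E[|E(G)|] = C(119, 2)·p = 7021 · (1/238) = 59/2.
E[α(G)] ≥ n − E[|E(G)|] = 119 − 59/2 = 179/2.
Numerically: ≈ 89.5000.
(This is only a lower bound; the true E[α(G)] may be larger.)

E[α(G)] ≥ 179/2 ≈ 89.5000.


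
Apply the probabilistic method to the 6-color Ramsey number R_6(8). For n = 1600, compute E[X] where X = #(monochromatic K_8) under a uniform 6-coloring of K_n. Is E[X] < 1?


E[X] = C(1600, 8) · 6^{1 − 28} = 1046712188466516943800 · 6^{−27} = 1046712188466516943800/1023490369077469249536.
As a reduced fraction: E[X] = 4845889761419059925/4738381338321616896 ≈ 1.0227.
Is E[X] < 1? NO.
Since E[X] ≥ 1, the first-moment bound is inconclusive at n = 1600; it does NOT by itself certify R_6(8) > 1600.

E[X] = 4845889761419059925/4738381338321616896 ≈ 1.0227; E[X] ≥ 1; first-moment method inconclusive here.


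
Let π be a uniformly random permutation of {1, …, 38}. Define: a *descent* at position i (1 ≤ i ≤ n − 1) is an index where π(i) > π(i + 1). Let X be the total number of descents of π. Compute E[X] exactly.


Write X = Σ X_I over i = 1, …, 37, with X_I the indicator of one descent.
There are 37 indicators.
For each fixed i, the pair (π(i), π(i+1)) is a uniformly random ordered pair of distinct values from {1, …, 38}; by symmetry P[π(i) > π(i+1)] = 1/2.
By linearity: E[X] = 37 · (1/2) = (38 − 1) · (1/2) = 37/2 ≈ 18.50000.

E[X] = 37/2 = 18.50000.


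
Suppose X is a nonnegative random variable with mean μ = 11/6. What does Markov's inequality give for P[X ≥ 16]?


μ = E[X] = 11/6, a = 16.
Markov: P[X ≥ 16] ≤ μ/a = (11/6)/16 = 11/96.
Numerically: ≈ 0.114583.
(Since a = 16 > μ = 1.833333, the bound 11/96 is < 1 and informative.)

P[X ≥ 16] ≤ 11/96 ≈ 0.114583.


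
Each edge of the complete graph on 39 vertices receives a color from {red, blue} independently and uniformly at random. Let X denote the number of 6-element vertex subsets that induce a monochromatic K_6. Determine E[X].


Let X = Σ_S X_S over the C(39, 6) = 3262623 subsets S of size 6, where X_S = 1 if the K_6 on S is monochromatic.
For a fixed S, the K_6 on S has C(6, 2) = 15 edges. P[all 15 edges red] = (1/2)^15, and likewise for blue, so P[monochromatic] = 2·(1/2)^15 = 2^{1 − 15} = 1/16384.
Summing: E[X] = C(39, 6) · 2^{1 − 15} = 3262623 · 1/16384 = 3262623/16384.
Numerically: E[X] ≈ 199.13470.

E[X] = C(39,6)·2^(1−C(6,2)) = 3262623/16384 ≈ 199.13470.


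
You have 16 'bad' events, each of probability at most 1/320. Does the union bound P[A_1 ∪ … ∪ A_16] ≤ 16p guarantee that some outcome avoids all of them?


Union bound: P[∪_{i=1}^{16} A_i] ≤ Σ_i P[A_i] ≤ 16·p = 16·(1/320) = 1/20.
Numerically: 1/20 ≈ 0.0500000.
Is 1/20 < 1? YES.
Since P[∪ A_i] ≤ 1/20 < 1, the complement has P[∩ A_i^c] ≥ 1 − 1/20 = 19/20 > 0, so some outcome avoids every A_i.

16·p = 1/20 ≈ 0.0500000; existence CERTIFIED by the union bound.


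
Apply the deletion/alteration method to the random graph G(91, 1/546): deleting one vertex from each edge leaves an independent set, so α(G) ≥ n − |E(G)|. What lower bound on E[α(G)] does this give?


E[|E(G)|] = C(91, 2)·p = 4095 · (1/546) = 15/2.
E[α(G)] ≥ n − E[|E(G)|] = 91 − 15/2 = 167/2.
Numerically: ≈ 83.5000.
(This is only a lower bound; the true E[α(G)] may be larger.)

E[α(G)] ≥ 167/2 ≈ 83.5000.


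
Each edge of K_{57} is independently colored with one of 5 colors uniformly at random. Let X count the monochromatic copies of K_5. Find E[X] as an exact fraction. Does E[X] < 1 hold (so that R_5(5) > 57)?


E[X] = C(57, 5) · 5^{1 − 10} = 4187106 · 5^{−9} = 4187106/1953125.
As a reduced fraction: E[X] = 4187106/1953125 ≈ 2.1438.
Is E[X] < 1? NO.
Since E[X] ≥ 1, the first-moment bound is inconclusive at n = 57; it does NOT by itself certify R_5(5) > 57.

E[X] = 4187106/1953125 ≈ 2.1438; E[X] ≥ 1; first-moment method inconclusive here.


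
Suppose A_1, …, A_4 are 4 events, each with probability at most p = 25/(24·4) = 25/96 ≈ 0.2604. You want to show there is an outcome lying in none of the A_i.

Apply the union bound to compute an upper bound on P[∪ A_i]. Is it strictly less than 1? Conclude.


Union bound: P[∪_{i=1}^{4} A_i] ≤ Σ_i P[A_i] ≤ 4·p = 4·(25/96) = 25/24.
Numerically: 25/24 ≈ 1.0417.
Is 25/24 < 1? NO.
Since the bound 25/24 is ≥ 1, the union bound is uninformative here; it does NOT by itself certify existence.

4·p = 25/24 ≈ 1.0417; existence NOT certified by the union bound.


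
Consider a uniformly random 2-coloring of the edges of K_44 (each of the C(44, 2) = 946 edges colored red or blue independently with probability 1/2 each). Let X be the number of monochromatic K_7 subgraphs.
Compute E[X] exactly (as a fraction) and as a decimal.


Let X = Σ_S X_S over the C(44, 7) = 38320568 subsets S of size 7, where X_S = 1 if the K_7 on S is monochromatic.
For a fixed S, the K_7 on S has C(7, 2) = 21 edges. P[all 21 edges red] = (1/2)^21, and likewise for blue, so P[monochromatic] = 2·(1/2)^21 = 2^{1 − 21} = 1/1048576.
By linearity of expectation: E[X] = C(44, 7) · 2^{1 − 21} = 38320568 · 1/1048576 = 4790071/131072.
Numerically: E[X] ≈ 36.54534.

E[X] = C(44,7)·2^(1−C(7,2)) = 4790071/131072 ≈ 36.54534.


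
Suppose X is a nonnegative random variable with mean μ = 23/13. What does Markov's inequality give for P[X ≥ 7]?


μ = E[X] = 23/13, a = 7.
Markov: P[X ≥ 7] ≤ μ/a = (23/13)/7 = 23/91.
Numerically: ≈ 0.252747.
(Since a = 7 > μ = 1.769231, the bound 23/91 is < 1 and informative.)

P[X ≥ 7] ≤ 23/91 ≈ 0.252747.


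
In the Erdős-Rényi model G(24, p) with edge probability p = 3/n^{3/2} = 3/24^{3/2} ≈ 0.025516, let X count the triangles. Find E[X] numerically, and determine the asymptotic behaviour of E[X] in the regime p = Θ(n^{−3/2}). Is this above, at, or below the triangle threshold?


Number of potential triangles: C(24, 3) = 2024.
Each occurs with probability p³ ≈ (0.025516)³ ≈ 1.6611665e-05.
By linearity: E[X] = C(24, 3)·p³ ≈ 2024 · 1.6611665e-05 ≈ 0.03362.
Since α = 3/2 > 1, p = c/n^{3/2} = o(1/n) is below the triangle threshold p ~ 1/n. Asymptotically E[X] ~ (c³/6)·n^{3(1−α)} = (3³/6)·n^{-1.5} → 0, so by Markov's inequality G has no triangles w.h.p.

E[X] ≈ 0.03362; in regime p = Θ(1/n^{3/2}) E[X] tends to 0 (below the triangle threshold p ~ 1/n).


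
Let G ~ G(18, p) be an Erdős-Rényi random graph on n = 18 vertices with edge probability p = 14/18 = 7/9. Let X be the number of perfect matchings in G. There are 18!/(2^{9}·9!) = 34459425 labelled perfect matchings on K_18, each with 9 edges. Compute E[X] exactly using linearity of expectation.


K_18 has 18!/(2^{9}·9!) = 34459425 labelled perfect matchings.
For each such perfect matching H, let X_H = 1 if all 9 edges of H are present in G. Then P[X_H = 1] = p^{9} = (7/9)^{9} = 40353607/387420489.
By linearity of expectation: E[X] = Σ_H E[X_H] = 34459425 · p^{9} = 34459425 · 40353607/387420489 = 17167433257975/4782969.
Numerically: E[X] ≈ 3.58928e+06.

E[X] = 34459425 · (7/9)^{9} = 17167433257975/4782969 ≈ 3.58928e+06.


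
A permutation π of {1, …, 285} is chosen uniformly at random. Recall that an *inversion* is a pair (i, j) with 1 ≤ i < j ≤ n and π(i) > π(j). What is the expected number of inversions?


Write X = Σ X_I over the C(285, 2) = 40470 pairs i < j, with X_I the indicator of one inversion.
There are 40470 indicators.
For each fixed pair i < j, the values π(i) and π(j) are two distinct elements of {1, …, 285} in uniformly random order; by symmetry P[π(i) > π(j)] = 1/2.
By linearity: E[X] = 40470 · (1/2) = C(285, 2) · (1/2) = 40470/2 = 20235 ≈ 20235.000000.

E[X] = 20235 = 20235.000000.


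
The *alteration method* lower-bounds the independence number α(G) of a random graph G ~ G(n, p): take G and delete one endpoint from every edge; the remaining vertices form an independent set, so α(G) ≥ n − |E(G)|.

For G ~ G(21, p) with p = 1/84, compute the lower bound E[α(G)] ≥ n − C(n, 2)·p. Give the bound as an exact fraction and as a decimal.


E[|E(G)|] = C(21, 2)·p = 210 · (1/84) = 5/2.
E[α(G)] ≥ n − E[|E(G)|] = 21 − 5/2 = 37/2.
Numerically: ≈ 18.50000.
(This is only a lower bound; the true E[α(G)] may be larger.)

E[α(G)] ≥ 37/2 ≈ 18.50000.
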